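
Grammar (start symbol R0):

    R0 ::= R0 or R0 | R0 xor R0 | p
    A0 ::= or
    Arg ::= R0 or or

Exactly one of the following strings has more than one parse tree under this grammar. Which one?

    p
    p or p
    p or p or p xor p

p: 1 tree
p or p: 1 tree
p or p or p xor p: 5 trees

p or p or p xor p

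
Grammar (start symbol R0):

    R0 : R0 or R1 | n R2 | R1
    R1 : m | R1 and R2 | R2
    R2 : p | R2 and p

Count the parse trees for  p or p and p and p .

4

Parse trees for p or p and p and p:
  [R0 [R0 [R1 [R2 p]]] or [R1 [R1 [R2 p]] and [R2 [R2 p] and p]]]
  [R0 [R0 [R1 [R2 p]]] or [R1 [R1 [R1 [R2 p]] and [R2 p]] and [R2 p]]]
  [R0 [R0 [R1 [R2 p]]] or [R1 [R1 [R2 [R2 p] and p]] and [R2 p]]]
  [R0 [R0 [R1 [R2 p]]] or [R1 [R2 [R2 [R2 p] and p] and p]]]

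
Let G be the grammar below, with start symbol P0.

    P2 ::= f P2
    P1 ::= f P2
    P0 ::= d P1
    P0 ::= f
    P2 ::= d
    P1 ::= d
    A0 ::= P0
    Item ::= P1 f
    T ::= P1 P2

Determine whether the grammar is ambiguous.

Only P0, P1, P2 are reachable from P0; ignoring the rest: Each reachable nonterminal has at most one production per leading terminal, and all productions are right-linear; the derivation is determined token-by-token.

Unambiguous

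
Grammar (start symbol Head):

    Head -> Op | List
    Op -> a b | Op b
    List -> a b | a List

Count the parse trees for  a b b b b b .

Parse trees for a b b b b b:
  [Head [Op [Op [Op [Op [Op a b] b] b] b] b]]

1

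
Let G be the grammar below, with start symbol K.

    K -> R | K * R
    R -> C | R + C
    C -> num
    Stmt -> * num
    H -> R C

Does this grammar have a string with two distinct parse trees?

(Stmt, H are unreachable from K, so their rules don't affect L(K).) K → K * R | R  ;  R → R + C | C  — a left-associative chain with C at the bottom. Each string factors uniquely by precedence.

Unambiguous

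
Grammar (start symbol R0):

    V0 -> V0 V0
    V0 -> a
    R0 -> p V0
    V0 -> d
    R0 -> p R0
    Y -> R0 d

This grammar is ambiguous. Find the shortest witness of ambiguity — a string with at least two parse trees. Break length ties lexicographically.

p a a a

length 2: no string has ≥2 trees
length 3: no string has ≥2 trees
length 4: p a a a has 2 parse trees

Two derivations of p a a a:
  R0 ⇒ p V0 ⇒ p V0 V0 ⇒ p V0 V0 V0 ⇒ p a V0 V0 ⇒ p a a V0 ⇒ p a a a
  R0 ⇒ p V0 ⇒ p V0 V0 ⇒ p a V0 ⇒ p a V0 V0 ⇒ p a a V0 ⇒ p a a a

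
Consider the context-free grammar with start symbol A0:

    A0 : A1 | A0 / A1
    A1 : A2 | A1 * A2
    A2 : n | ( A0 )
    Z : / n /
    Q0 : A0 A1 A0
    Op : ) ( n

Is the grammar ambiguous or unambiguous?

(Z, Q0, Op are unreachable from A0, so their rules don't affect L(A0).) A0 → A0 / A1 | A1  ;  A1 → A1 * A2 | A2  — a left-associative chain with A2 at the bottom. Each string factors uniquely by precedence.

Unambiguous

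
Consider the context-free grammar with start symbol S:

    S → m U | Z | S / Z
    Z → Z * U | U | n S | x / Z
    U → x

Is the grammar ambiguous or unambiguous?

Ambiguous

Witness: x / x

Derivation 1: S ⇒ Z ⇒ x / Z ⇒ x / U ⇒ x / x
Derivation 2: S ⇒ S / Z ⇒ Z / Z ⇒ U / Z ⇒ x / Z ⇒ x / U ⇒ x / x

Two distinct leftmost derivations for the same string.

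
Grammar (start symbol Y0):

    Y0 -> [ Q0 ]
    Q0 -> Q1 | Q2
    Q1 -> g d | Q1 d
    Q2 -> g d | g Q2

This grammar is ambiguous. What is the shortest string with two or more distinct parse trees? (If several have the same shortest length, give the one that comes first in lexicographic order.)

[ g d ]

length 4: [ g d ] has 2 parse trees

Two derivations of [ g d ]:
  Y0 ⇒ [ Q0 ] ⇒ [ Q1 ] ⇒ [ g d ]
  Y0 ⇒ [ Q0 ] ⇒ [ Q2 ] ⇒ [ g d ]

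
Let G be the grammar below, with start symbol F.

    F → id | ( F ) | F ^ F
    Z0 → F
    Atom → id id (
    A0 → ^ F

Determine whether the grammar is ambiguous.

Witness: id ^ id ^ id

Derivation 1: F ⇒ F ^ F ⇒ id ^ F ⇒ id ^ F ^ F ⇒ id ^ id ^ F ⇒ id ^ id ^ id
Derivation 2: F ⇒ F ^ F ⇒ F ^ F ^ F ⇒ id ^ F ^ F ⇒ id ^ id ^ F ⇒ id ^ id ^ id

Two distinct leftmost derivations for the same string.

Ambiguous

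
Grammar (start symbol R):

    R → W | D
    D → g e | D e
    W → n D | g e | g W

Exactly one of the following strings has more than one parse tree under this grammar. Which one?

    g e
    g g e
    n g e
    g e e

g e: 2 trees
g g e: 1 tree
n g e: 1 tree
g e e: 1 tree

g e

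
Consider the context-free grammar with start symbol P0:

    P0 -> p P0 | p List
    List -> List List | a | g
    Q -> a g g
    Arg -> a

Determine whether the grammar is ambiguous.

Witness: p a a a

Derivation 1: P0 ⇒ p List ⇒ p List List ⇒ p List List List ⇒ p a List List ⇒ p a a List ⇒ p a a a
Derivation 2: P0 ⇒ p List ⇒ p List List ⇒ p a List ⇒ p a List List ⇒ p a a List ⇒ p a a a

Two distinct leftmost derivations for the same string.

Ambiguous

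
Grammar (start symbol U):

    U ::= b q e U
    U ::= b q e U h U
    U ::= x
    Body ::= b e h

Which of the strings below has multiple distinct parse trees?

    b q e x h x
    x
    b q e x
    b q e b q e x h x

b q e x h x: 1 tree
x: 1 tree
b q e x: 1 tree
b q e b q e x h x: 2 trees

b q e b q e x h x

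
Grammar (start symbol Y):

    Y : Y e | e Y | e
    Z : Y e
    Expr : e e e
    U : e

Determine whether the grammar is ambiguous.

Ambiguous

Witness: e e

Derivation 1: Y ⇒ Y e ⇒ e e
Derivation 2: Y ⇒ e Y ⇒ e e

Two distinct leftmost derivations for the same string.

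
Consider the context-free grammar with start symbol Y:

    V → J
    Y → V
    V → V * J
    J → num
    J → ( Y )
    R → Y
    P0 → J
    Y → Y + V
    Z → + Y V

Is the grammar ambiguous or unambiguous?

Unambiguous

(R, Z, P0 are unreachable from Y, so their rules don't affect L(Y).) The grammar is stratified — Y handles '+' (left-recursive), V handles '*', J atoms. Each operator has a fixed associativity and precedence level, so every string has one parse.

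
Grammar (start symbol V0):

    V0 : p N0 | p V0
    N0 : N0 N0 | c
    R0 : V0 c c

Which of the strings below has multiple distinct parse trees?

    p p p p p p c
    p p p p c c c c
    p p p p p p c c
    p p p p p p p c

p p p p p p c: 1 tree
p p p p c c c c: 5 trees
p p p p p p c c: 1 tree
p p p p p p p c: 1 tree

p p p p c c c c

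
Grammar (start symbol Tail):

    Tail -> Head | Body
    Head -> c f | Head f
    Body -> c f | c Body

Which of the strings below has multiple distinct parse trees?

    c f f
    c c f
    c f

c f

c f f: 1 tree
c c f: 1 tree
c f: 2 trees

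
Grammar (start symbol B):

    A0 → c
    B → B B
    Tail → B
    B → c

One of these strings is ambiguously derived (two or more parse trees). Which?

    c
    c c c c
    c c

c: 1 tree
c c c c: 5 trees
c c: 1 tree

c c c c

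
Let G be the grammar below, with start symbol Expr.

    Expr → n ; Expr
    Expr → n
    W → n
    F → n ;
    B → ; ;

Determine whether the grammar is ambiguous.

(W, B, F are unreachable from Expr, so their rules don't affect L(Expr).) The reachable grammar is A → atom sep A | atom. Each atom is followed by either the separator (recurse) or end-of-string (stop) — no choice point.

Unambiguous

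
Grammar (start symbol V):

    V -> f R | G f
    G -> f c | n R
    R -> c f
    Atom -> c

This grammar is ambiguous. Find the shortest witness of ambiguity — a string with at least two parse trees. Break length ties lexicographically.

length 3: f c f has 2 parse trees

Two derivations of f c f:
  V ⇒ f R ⇒ f c f
  V ⇒ G f ⇒ f c f

f c f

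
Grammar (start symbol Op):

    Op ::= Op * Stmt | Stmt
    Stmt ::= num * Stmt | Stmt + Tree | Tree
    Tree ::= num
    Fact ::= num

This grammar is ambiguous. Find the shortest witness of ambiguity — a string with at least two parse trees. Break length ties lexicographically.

length 1: no string has ≥2 trees
length 3: num * num has 2 parse trees

Two derivations of num * num:
  Op ⇒ Op * Stmt ⇒ Stmt * Stmt ⇒ Tree * Stmt ⇒ num * Stmt ⇒ num * Tree ⇒ num * num
  Op ⇒ Stmt ⇒ num * Stmt ⇒ num * Tree ⇒ num * num

num * num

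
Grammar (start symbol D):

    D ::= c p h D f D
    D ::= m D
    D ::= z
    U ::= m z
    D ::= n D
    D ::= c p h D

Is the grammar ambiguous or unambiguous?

Witness: c p h c p h z f z

Derivation 1: D ⇒ c p h D f D ⇒ c p h c p h D f D ⇒ c p h c p h z f D ⇒ c p h c p h z f z
Derivation 2: D ⇒ c p h D ⇒ c p h c p h D f D ⇒ c p h c p h z f D ⇒ c p h c p h z f z

Two distinct leftmost derivations for the same string.

Ambiguous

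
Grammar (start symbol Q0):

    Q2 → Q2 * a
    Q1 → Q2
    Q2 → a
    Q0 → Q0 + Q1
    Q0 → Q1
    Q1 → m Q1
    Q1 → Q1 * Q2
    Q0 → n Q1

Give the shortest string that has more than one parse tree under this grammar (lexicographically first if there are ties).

a * a

length 1: no string has ≥2 trees
length 2: no string has ≥2 trees
length 3: a * a has 2 parse trees

Two derivations of a * a:
  Q0 ⇒ Q1 ⇒ Q2 ⇒ Q2 * a ⇒ a * a
  Q0 ⇒ Q1 ⇒ Q1 * Q2 ⇒ Q2 * Q2 ⇒ a * Q2 ⇒ a * a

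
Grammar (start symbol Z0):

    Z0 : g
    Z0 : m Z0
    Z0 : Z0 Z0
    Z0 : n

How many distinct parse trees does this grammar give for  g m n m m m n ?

Parse trees for g m n m m m n:
  [Z0 [Z0 g] [Z0 m [Z0 [Z0 n] [Z0 m [Z0 m [Z0 m [Z0 n]]]]]]]
  [Z0 [Z0 g] [Z0 [Z0 m [Z0 n]] [Z0 m [Z0 m [Z0 m [Z0 n]]]]]]
  [Z0 [Z0 [Z0 g] [Z0 m [Z0 n]]] [Z0 m [Z0 m [Z0 m [Z0 n]]]]]

3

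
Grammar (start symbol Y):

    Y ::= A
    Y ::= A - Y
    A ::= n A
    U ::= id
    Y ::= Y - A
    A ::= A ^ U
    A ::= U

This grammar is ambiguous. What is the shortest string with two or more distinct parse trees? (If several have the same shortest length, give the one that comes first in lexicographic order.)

id - id

length 1: no string has ≥2 trees
length 2: no string has ≥2 trees
length 3: id - id has 2 parse trees

Two derivations of id - id:
  Y ⇒ A - Y ⇒ U - Y ⇒ id - Y ⇒ id - A ⇒ id - U ⇒ id - id
  Y ⇒ Y - A ⇒ A - A ⇒ U - A ⇒ id - A ⇒ id - U ⇒ id - id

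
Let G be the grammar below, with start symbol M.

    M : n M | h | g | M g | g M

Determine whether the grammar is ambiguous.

Witness: g g

Derivation 1: M ⇒ M g ⇒ g g
Derivation 2: M ⇒ g M ⇒ g g

Two distinct leftmost derivations for the same string.

Ambiguous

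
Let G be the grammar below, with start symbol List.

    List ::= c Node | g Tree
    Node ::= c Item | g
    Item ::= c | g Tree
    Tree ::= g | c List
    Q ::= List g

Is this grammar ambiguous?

Only List, Node, Item, Tree are reachable from List; ignoring the rest: Each reachable nonterminal has at most one production per leading terminal, and all productions are right-linear; the derivation is determined token-by-token.

Unambiguous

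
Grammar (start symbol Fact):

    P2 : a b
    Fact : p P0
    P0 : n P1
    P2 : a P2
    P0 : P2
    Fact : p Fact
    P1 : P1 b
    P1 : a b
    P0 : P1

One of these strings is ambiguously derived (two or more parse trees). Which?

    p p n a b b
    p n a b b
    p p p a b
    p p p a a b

p p p a b

p p n a b b: 1 tree
p n a b b: 1 tree
p p p a b: 2 trees
p p p a a b: 1 tree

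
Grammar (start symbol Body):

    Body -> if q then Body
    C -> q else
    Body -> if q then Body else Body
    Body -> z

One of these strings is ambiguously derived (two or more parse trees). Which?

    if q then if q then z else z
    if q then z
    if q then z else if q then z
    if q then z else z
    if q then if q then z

if q then if q then z else z: 2 trees
if q then z: 1 tree
if q then z else if q then z: 1 tree
if q then z else z: 1 tree
if q then if q then z: 1 tree

if q then if q then z else z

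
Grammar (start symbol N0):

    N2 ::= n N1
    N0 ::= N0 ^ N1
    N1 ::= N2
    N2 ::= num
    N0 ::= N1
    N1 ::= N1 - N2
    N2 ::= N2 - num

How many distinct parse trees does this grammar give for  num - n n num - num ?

6

Parse trees for num - n n num - num:
  [N0 [N1 [N1 [N2 num]] - [N2 n [N1 [N2 n [N1 [N2 [N2 num] - num]]]]]]]
  [N0 [N1 [N1 [N2 num]] - [N2 n [N1 [N2 n [N1 [N1 [N2 num]] - [N2 num]]]]]]]
  [N0 [N1 [N1 [N2 num]] - [N2 n [N1 [N2 [N2 n [N1 [N2 num]]] - num]]]]]
  [N0 [N1 [N1 [N2 num]] - [N2 n [N1 [N1 [N2 n [N1 [N2 num]]]] - [N2 num]]]]]
  [N0 [N1 [N1 [N2 num]] - [N2 [N2 n [N1 [N2 n [N1 [N2 num]]]]] - num]]]
  [N0 [N1 [N1 [N1 [N2 num]] - [N2 n [N1 [N2 n [N1 [N2 num]]]]]] - [N2 num]]]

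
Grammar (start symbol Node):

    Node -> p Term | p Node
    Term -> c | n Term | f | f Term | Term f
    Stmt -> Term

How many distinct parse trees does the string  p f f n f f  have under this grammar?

Parse trees for p f f n f f:
  [Node p [Term f [Term f [Term n [Term f [Term f]]]]]]
  [Node p [Term f [Term f [Term n [Term [Term f] f]]]]]
  [Node p [Term f [Term f [Term [Term n [Term f]] f]]]]
  [Node p [Term f [Term [Term f [Term n [Term f]]] f]]]
  [Node p [Term [Term f [Term f [Term n [Term f]]]] f]]

5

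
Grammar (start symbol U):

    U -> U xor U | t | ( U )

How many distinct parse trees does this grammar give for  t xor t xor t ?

2

Parse trees for t xor t xor t:
  [U [U t] xor [U [U t] xor [U t]]]
  [U [U [U t] xor [U t]] xor [U t]]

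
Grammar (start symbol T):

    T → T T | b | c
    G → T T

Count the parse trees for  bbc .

2

Parse trees for bbc:
  [T [T b] [T [T b] [T c]]]
  [T [T [T b] [T b]] [T c]]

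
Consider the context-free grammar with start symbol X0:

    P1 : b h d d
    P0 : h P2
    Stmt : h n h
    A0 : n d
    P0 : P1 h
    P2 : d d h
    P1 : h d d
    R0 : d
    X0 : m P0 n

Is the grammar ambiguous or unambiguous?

Ambiguous

Witness: m h d d h n

Derivation 1: X0 ⇒ m P0 n ⇒ m h P2 n ⇒ m h d d h n
Derivation 2: X0 ⇒ m P0 n ⇒ m P1 h n ⇒ m h d d h n

Two distinct leftmost derivations for the same string.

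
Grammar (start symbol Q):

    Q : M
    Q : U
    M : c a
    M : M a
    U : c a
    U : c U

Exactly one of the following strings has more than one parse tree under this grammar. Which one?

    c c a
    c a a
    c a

c a

c c a: 1 tree
c a a: 1 tree
c a: 2 trees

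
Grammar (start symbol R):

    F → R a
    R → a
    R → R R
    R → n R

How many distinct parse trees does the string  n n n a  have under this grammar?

Parse trees for n n n a:
  [R n [R n [R n [R a]]]]

1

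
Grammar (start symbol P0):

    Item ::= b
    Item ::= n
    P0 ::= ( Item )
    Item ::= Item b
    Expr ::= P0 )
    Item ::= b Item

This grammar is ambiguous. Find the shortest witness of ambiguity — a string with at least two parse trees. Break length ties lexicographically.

length 3: no string has ≥2 trees
length 4: ( b b ) has 2 parse trees

Two derivations of ( b b ):
  P0 ⇒ ( Item ) ⇒ ( Item b ) ⇒ ( b b )
  P0 ⇒ ( Item ) ⇒ ( b Item ) ⇒ ( b b )

( b b )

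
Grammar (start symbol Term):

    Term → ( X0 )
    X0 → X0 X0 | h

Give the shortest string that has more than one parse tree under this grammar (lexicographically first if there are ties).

( h h h )

length 3: no string has ≥2 trees
length 4: no string has ≥2 trees
length 5: ( h h h ) has 2 parse trees

Two derivations of ( h h h ):
  Term ⇒ ( X0 ) ⇒ ( X0 X0 ) ⇒ ( X0 X0 X0 ) ⇒ ( h X0 X0 ) ⇒ ( h h X0 ) ⇒ ( h h h )
  Term ⇒ ( X0 ) ⇒ ( X0 X0 ) ⇒ ( h X0 ) ⇒ ( h X0 X0 ) ⇒ ( h h X0 ) ⇒ ( h h h )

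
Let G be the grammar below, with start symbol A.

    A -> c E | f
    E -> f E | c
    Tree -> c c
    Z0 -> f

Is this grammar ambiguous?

Unambiguous

(Tree, Z0 are unreachable from A, so their rules don't affect L(A).) The reachable rules are right-linear with at most one rule per (nonterminal, next-terminal) pair. Each input token forces the next rule, so parsing is deterministic.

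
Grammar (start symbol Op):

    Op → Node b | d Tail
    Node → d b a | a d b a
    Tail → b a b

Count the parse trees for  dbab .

Parse trees for dbab:
  [Op [Node d b a] b]
  [Op d [Tail b a b]]

2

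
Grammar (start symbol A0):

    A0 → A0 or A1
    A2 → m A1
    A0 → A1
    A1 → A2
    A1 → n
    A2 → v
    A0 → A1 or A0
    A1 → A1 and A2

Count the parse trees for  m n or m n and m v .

Parse trees for m n or m n and m v:
  [A0 [A0 [A1 [A2 m [A1 n]]]] or [A1 [A2 m [A1 [A1 n] and [A2 m [A1 [A2 v]]]]]]]
  [A0 [A0 [A1 [A2 m [A1 n]]]] or [A1 [A1 [A2 m [A1 n]]] and [A2 m [A1 [A2 v]]]]]
  [A0 [A1 [A2 m [A1 n]]] or [A0 [A1 [A2 m [A1 [A1 n] and [A2 m [A1 [A2 v]]]]]]]]
  [A0 [A1 [A2 m [A1 n]]] or [A0 [A1 [A1 [A2 m [A1 n]]] and [A2 m [A1 [A2 v]]]]]]

4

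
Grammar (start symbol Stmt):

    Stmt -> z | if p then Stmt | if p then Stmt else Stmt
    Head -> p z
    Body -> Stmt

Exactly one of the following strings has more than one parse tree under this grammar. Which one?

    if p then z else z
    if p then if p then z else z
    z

if p then if p then z else z

if p then z else z: 1 tree
if p then if p then z else z: 2 trees
z: 1 tree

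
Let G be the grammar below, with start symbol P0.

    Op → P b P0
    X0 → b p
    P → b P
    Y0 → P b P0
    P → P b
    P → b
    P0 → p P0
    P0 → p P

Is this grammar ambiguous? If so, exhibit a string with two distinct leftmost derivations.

Witness: p b b

Derivation 1: P0 ⇒ p P ⇒ p b P ⇒ p b b
Derivation 2: P0 ⇒ p P ⇒ p P b ⇒ p b b

Two distinct leftmost derivations for the same string.

Ambiguous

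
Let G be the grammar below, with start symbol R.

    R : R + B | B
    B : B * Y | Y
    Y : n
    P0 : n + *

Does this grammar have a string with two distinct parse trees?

Unambiguous

(P0 is unreachable from R, so its rules don't affect L(R).) This is a standard precedence ladder (R over B over Y), with each level left-recursive on its own operator ('+' at R, '*' at B). That structure is LR(1), hence unambiguous.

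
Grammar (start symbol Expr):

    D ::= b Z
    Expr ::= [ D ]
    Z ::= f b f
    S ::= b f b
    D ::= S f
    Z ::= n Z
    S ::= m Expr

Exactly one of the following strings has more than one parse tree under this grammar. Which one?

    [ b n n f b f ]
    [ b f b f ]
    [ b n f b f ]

[ b n n f b f ]: 1 tree
[ b f b f ]: 2 trees
[ b n f b f ]: 1 tree

[ b f b f ]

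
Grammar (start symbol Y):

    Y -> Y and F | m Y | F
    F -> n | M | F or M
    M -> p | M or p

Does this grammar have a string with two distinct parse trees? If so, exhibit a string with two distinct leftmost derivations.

Witness: p or p

Derivation 1: Y ⇒ F ⇒ M ⇒ M or p ⇒ p or p
Derivation 2: Y ⇒ F ⇒ F or M ⇒ M or M ⇒ p or M ⇒ p or p

Two distinct leftmost derivations for the same string.

Ambiguous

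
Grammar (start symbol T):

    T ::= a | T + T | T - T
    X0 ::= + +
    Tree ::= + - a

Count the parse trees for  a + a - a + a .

5

Parse trees for a + a - a + a:
  [T [T a] + [T [T [T a] - [T a]] + [T a]]]
  [T [T a] + [T [T a] - [T [T a] + [T a]]]]
  [T [T [T a] + [T [T a] - [T a]]] + [T a]]
  [T [T [T [T a] + [T a]] - [T a]] + [T a]]
  [T [T [T a] + [T a]] - [T [T a] + [T a]]]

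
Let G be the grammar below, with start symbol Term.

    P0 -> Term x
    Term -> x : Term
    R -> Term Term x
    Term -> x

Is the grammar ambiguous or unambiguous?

Only Term is reachable from Term; ignoring the rest: The reachable grammar is A → atom sep A | atom. Each atom is followed by either the separator (recurse) or end-of-string (stop) — no choice point.

Unambiguous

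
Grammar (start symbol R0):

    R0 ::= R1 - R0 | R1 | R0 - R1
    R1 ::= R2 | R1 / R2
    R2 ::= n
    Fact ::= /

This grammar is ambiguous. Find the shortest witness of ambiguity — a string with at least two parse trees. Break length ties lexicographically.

length 1: no string has ≥2 trees
length 3: n - n has 2 parse trees

Two derivations of n - n:
  R0 ⇒ R1 - R0 ⇒ R2 - R0 ⇒ n - R0 ⇒ n - R1 ⇒ n - R2 ⇒ n - n
  R0 ⇒ R0 - R1 ⇒ R1 - R1 ⇒ R2 - R1 ⇒ n - R1 ⇒ n - R2 ⇒ n - n

n - n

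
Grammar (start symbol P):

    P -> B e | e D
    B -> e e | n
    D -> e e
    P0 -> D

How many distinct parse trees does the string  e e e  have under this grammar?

2

Parse trees for e e e:
  [P [B e e] e]
  [P e [D e e]]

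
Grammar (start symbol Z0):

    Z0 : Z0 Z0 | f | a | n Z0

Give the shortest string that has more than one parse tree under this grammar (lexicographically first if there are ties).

a a a

length 1: no string has ≥2 trees
length 2: no string has ≥2 trees
length 3: a a a has 2 parse trees

Two derivations of a a a:
  Z0 ⇒ Z0 Z0 ⇒ Z0 Z0 Z0 ⇒ a Z0 Z0 ⇒ a a Z0 ⇒ a a a
  Z0 ⇒ Z0 Z0 ⇒ a Z0 ⇒ a Z0 Z0 ⇒ a a Z0 ⇒ a a a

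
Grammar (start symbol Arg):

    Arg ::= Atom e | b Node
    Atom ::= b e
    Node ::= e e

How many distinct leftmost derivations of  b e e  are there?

2

Parse trees for b e e:
  [Arg [Atom b e] e]
  [Arg b [Node e e]]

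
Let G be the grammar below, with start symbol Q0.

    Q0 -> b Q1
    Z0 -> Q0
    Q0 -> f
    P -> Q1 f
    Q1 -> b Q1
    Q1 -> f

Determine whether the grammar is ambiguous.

Only Q0, Q1 are reachable from Q0; ignoring the rest: Restricted to the reachable nonterminals, every rule has the form A → t or A → t B, and no two rules for the same A share a first terminal. The grammar encodes a DFA — one run per string.

Unambiguous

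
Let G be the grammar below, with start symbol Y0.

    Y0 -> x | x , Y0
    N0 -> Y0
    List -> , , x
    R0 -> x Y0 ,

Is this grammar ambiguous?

(N0, List, R0 are unreachable from Y0, so their rules don't affect L(Y0).) The reachable grammar is A → atom sep A | atom. Each atom is followed by either the separator (recurse) or end-of-string (stop) — no choice point.

Unambiguous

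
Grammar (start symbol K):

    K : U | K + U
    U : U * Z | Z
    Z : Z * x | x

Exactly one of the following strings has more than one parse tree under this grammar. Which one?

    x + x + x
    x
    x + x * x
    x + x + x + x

x + x * x

x + x + x: 1 tree
x: 1 tree
x + x * x: 2 trees
x + x + x + x: 1 tree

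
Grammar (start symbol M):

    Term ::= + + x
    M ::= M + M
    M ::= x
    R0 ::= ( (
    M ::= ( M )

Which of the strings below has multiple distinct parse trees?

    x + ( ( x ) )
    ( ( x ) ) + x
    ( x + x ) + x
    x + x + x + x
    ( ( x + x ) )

x + x + x + x

x + ( ( x ) ): 1 tree
( ( x ) ) + x: 1 tree
( x + x ) + x: 1 tree
x + x + x + x: 5 trees
( ( x + x ) ): 1 tree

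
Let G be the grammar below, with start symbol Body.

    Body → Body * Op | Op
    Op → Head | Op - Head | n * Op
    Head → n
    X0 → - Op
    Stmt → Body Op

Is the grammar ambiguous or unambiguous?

Witness: n * n

Derivation 1: Body ⇒ Body * Op ⇒ Op * Op ⇒ Head * Op ⇒ n * Op ⇒ n * Head ⇒ n * n
Derivation 2: Body ⇒ Op ⇒ n * Op ⇒ n * Head ⇒ n * n

Two distinct leftmost derivations for the same string.

Ambiguous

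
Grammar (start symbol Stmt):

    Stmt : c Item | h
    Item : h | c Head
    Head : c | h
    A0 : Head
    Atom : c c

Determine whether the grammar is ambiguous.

Unambiguous

Only Stmt, Item, Head are reachable from Stmt; ignoring the rest: Each reachable nonterminal has at most one production per leading terminal, and all productions are right-linear; the derivation is determined token-by-token.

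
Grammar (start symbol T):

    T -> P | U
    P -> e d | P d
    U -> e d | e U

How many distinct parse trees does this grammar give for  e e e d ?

Parse trees for e e e d:
  [T [U e [U e [U e d]]]]

1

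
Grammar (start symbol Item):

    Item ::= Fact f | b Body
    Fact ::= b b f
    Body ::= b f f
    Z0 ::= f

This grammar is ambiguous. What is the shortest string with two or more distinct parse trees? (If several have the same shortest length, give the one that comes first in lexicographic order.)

length 4: b b f f has 2 parse trees

Two derivations of b b f f:
  Item ⇒ Fact f ⇒ b b f f
  Item ⇒ b Body ⇒ b b f f

b b f f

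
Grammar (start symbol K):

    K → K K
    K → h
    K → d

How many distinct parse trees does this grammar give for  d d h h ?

Parse trees for d d h h:
  [K [K d] [K [K d] [K [K h] [K h]]]]
  [K [K d] [K [K [K d] [K h]] [K h]]]
  [K [K [K d] [K d]] [K [K h] [K h]]]
  [K [K [K d] [K [K d] [K h]]] [K h]]
  [K [K [K [K d] [K d]] [K h]] [K h]]

5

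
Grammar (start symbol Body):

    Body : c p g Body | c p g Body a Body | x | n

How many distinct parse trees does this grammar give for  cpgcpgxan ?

Parse trees for cpgcpgxan:
  [Body c p g [Body c p g [Body x] a [Body n]]]
  [Body c p g [Body c p g [Body x]] a [Body n]]

2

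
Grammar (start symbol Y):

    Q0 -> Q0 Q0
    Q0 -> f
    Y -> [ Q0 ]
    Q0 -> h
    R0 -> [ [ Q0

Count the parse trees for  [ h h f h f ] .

14

Parse trees for [ h h f h f ] (showing first 6 of 14):
  [Y [ [Q0 [Q0 h] [Q0 [Q0 h] [Q0 [Q0 f] [Q0 [Q0 h] [Q0 f]]]]] ]]
  [Y [ [Q0 [Q0 h] [Q0 [Q0 h] [Q0 [Q0 [Q0 f] [Q0 h]] [Q0 f]]]] ]]
  [Y [ [Q0 [Q0 h] [Q0 [Q0 [Q0 h] [Q0 f]] [Q0 [Q0 h] [Q0 f]]]] ]]
  [Y [ [Q0 [Q0 h] [Q0 [Q0 [Q0 h] [Q0 [Q0 f] [Q0 h]]] [Q0 f]]] ]]
  [Y [ [Q0 [Q0 h] [Q0 [Q0 [Q0 [Q0 h] [Q0 f]] [Q0 h]] [Q0 f]]] ]]
  [Y [ [Q0 [Q0 [Q0 h] [Q0 h]] [Q0 [Q0 f] [Q0 [Q0 h] [Q0 f]]]] ]]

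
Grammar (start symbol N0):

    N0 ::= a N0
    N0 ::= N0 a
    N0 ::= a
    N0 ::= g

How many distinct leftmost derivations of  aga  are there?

2

Parse trees for aga:
  [N0 a [N0 [N0 g] a]]
  [N0 [N0 a [N0 g]] a]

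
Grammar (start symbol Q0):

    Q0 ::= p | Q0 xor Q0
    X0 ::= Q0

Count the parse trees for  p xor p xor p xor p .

5

Parse trees for p xor p xor p xor p:
  [Q0 [Q0 p] xor [Q0 [Q0 p] xor [Q0 [Q0 p] xor [Q0 p]]]]
  [Q0 [Q0 p] xor [Q0 [Q0 [Q0 p] xor [Q0 p]] xor [Q0 p]]]
  [Q0 [Q0 [Q0 p] xor [Q0 p]] xor [Q0 [Q0 p] xor [Q0 p]]]
  [Q0 [Q0 [Q0 p] xor [Q0 [Q0 p] xor [Q0 p]]] xor [Q0 p]]
  [Q0 [Q0 [Q0 [Q0 p] xor [Q0 p]] xor [Q0 p]] xor [Q0 p]]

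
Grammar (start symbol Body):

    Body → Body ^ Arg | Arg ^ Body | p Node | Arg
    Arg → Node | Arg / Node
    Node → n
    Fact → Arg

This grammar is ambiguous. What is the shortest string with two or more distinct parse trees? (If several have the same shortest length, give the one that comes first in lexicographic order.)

length 1: no string has ≥2 trees
length 2: no string has ≥2 trees
length 3: n ^ n has 2 parse trees

Two derivations of n ^ n:
  Body ⇒ Body ^ Arg ⇒ Arg ^ Arg ⇒ Node ^ Arg ⇒ n ^ Arg ⇒ n ^ Node ⇒ n ^ n
  Body ⇒ Arg ^ Body ⇒ Node ^ Body ⇒ n ^ Body ⇒ n ^ Arg ⇒ n ^ Node ⇒ n ^ n

n ^ n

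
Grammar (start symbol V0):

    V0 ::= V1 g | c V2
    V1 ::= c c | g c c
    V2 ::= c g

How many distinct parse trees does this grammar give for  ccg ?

Parse trees for ccg:
  [V0 [V1 c c] g]
  [V0 c [V2 c g]]

2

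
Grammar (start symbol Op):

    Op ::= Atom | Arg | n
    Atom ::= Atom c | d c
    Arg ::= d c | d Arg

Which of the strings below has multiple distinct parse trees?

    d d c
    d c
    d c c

d c

d d c: 1 tree
d c: 2 trees
d c c: 1 tree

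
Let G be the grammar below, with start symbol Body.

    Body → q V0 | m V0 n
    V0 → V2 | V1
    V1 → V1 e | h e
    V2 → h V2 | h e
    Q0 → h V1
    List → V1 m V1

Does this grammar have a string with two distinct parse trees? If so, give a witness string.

Witness: q h e

Derivation 1: Body ⇒ q V0 ⇒ q V2 ⇒ q h e
Derivation 2: Body ⇒ q V0 ⇒ q V1 ⇒ q h e

Two distinct leftmost derivations for the same string.

Ambiguous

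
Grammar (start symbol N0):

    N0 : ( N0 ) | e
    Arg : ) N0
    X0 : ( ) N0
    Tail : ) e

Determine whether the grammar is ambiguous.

Only N0 is reachable from N0; ignoring the rest: Each string is a nest of matched brackets around a single atom. An opening bracket forces the recursive rule; an atom forces the base rule.

Unambiguous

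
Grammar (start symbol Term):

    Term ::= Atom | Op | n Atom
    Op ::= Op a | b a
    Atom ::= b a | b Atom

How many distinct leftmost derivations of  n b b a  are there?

Parse trees for n b b a:
  [Term n [Atom b [Atom b a]]]

1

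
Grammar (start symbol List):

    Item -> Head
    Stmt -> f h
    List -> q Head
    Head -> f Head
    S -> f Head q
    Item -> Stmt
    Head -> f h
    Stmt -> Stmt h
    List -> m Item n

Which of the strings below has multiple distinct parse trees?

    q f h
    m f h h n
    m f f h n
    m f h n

q f h: 1 tree
m f h h n: 1 tree
m f f h n: 1 tree
m f h n: 2 trees

m f h n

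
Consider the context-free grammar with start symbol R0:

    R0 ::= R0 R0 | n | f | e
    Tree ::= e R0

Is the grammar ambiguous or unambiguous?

Witness: e e e

Derivation 1: R0 ⇒ R0 R0 ⇒ R0 R0 R0 ⇒ e R0 R0 ⇒ e e R0 ⇒ e e e
Derivation 2: R0 ⇒ R0 R0 ⇒ e R0 ⇒ e R0 R0 ⇒ e e R0 ⇒ e e e

Two distinct leftmost derivations for the same string.

Ambiguous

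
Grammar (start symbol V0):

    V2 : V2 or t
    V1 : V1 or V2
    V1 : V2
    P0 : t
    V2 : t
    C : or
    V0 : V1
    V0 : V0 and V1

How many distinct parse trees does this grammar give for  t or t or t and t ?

Parse trees for t or t or t and t:
  [V0 [V0 [V1 [V1 [V2 t]] or [V2 [V2 t] or t]]] and [V1 [V2 t]]]
  [V0 [V0 [V1 [V1 [V1 [V2 t]] or [V2 t]] or [V2 t]]] and [V1 [V2 t]]]
  [V0 [V0 [V1 [V1 [V2 [V2 t] or t]] or [V2 t]]] and [V1 [V2 t]]]
  [V0 [V0 [V1 [V2 [V2 [V2 t] or t] or t]]] and [V1 [V2 t]]]

4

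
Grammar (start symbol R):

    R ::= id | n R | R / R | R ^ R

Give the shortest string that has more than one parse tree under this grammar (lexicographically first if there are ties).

n id / id

length 1: no string has ≥2 trees
length 2: no string has ≥2 trees
length 3: no string has ≥2 trees
length 4: n id / id has 2 parse trees

Two derivations of n id / id:
  R ⇒ n R ⇒ n R / R ⇒ n id / R ⇒ n id / id
  R ⇒ R / R ⇒ n R / R ⇒ n id / R ⇒ n id / id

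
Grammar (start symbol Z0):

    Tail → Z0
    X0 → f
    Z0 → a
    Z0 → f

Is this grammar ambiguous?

(X0, Tail are unreachable from Z0, so their rules don't affect L(Z0).) The reachable rules are right-linear with at most one rule per (nonterminal, next-terminal) pair. Each input token forces the next rule, so parsing is deterministic.

Unambiguous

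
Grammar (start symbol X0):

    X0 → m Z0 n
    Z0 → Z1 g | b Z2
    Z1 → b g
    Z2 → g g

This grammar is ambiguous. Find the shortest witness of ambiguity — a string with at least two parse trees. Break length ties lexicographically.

m b g g n

length 5: m b g g n has 2 parse trees

Two derivations of m b g g n:
  X0 ⇒ m Z0 n ⇒ m Z1 g n ⇒ m b g g n
  X0 ⇒ m Z0 n ⇒ m b Z2 n ⇒ m b g g n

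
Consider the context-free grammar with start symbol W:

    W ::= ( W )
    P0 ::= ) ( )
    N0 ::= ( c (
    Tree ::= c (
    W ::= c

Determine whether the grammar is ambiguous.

Only W is reachable from W; ignoring the rest: Each string is a nest of matched brackets around a single atom. An opening bracket forces the recursive rule; an atom forces the base rule.

Unambiguous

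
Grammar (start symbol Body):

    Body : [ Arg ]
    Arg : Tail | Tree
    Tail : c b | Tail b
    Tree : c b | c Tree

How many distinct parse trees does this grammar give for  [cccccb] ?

Parse trees for [cccccb]:
  [Body [ [Arg [Tree c [Tree c [Tree c [Tree c [Tree c b]]]]]] ]]

1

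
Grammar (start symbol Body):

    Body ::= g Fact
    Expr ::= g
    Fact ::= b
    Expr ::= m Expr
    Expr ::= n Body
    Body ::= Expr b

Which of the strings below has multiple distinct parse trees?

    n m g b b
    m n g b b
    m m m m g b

n m g b b: 1 tree
m n g b b: 2 trees
m m m m g b: 1 tree

m n g b b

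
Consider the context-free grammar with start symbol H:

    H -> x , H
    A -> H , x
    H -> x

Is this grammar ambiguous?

Only H is reachable from H; ignoring the rest: Right-recursive list with a separator: after each atom, whether the separator follows determines the rule. One parse per string.

Unambiguous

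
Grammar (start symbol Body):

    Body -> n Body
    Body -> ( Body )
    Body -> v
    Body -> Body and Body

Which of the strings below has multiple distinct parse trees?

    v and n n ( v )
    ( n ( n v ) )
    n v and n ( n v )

v and n n ( v ): 1 tree
( n ( n v ) ): 1 tree
n v and n ( n v ): 2 trees

n v and n ( n v )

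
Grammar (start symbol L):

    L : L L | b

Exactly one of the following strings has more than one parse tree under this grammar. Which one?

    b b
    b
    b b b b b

b b: 1 tree
b: 1 tree
b b b b b: 14 trees

b b b b b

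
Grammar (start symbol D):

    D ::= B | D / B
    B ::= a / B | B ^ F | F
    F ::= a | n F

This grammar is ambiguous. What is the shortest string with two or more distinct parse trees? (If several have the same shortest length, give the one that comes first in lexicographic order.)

a / a

length 1: no string has ≥2 trees
length 2: no string has ≥2 trees
length 3: a / a has 2 parse trees

Two derivations of a / a:
  D ⇒ B ⇒ a / B ⇒ a / F ⇒ a / a
  D ⇒ D / B ⇒ B / B ⇒ F / B ⇒ a / B ⇒ a / F ⇒ a / a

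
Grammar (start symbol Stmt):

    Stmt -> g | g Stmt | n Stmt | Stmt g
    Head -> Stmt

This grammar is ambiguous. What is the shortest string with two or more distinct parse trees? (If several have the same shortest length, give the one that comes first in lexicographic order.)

g g

length 1: no string has ≥2 trees
length 2: g g has 2 parse trees

Two derivations of g g:
  Stmt ⇒ g Stmt ⇒ g g
  Stmt ⇒ Stmt g ⇒ g g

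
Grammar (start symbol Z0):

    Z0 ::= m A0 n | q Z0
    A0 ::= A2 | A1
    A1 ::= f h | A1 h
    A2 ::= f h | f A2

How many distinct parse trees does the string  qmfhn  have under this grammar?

Parse trees for qmfhn:
  [Z0 q [Z0 m [A0 [A2 f h]] n]]
  [Z0 q [Z0 m [A0 [A1 f h]] n]]

2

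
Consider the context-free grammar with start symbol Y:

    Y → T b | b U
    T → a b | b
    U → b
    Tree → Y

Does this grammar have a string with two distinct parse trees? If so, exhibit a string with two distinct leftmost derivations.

Ambiguous

Witness: b b

Derivation 1: Y ⇒ T b ⇒ b b
Derivation 2: Y ⇒ b U ⇒ b b

Two distinct leftmost derivations for the same string.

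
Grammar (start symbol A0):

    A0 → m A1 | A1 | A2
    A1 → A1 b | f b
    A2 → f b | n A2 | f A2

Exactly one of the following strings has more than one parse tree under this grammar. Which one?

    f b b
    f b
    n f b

f b b: 1 tree
f b: 2 trees
n f b: 1 tree

f b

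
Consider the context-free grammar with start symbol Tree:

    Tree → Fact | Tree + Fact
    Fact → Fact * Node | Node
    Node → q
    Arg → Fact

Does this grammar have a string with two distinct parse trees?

Unambiguous

Only Tree, Fact, Node are reachable from Tree; ignoring the rest: Tree → Tree + Fact | Fact  ;  Fact → Fact * Node | Node  — a left-associative chain with Node at the bottom. Each string factors uniquely by precedence.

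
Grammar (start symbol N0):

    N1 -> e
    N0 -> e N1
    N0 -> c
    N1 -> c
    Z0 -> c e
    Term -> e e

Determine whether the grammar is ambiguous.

Unambiguous

(Term, Z0 are unreachable from N0, so their rules don't affect L(N0).) Each reachable nonterminal has at most one production per leading terminal, and all productions are right-linear; the derivation is determined token-by-token.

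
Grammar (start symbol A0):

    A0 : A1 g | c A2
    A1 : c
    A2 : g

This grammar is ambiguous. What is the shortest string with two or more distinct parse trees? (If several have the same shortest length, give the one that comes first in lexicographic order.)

c g

length 2: c g has 2 parse trees

Two derivations of c g:
  A0 ⇒ A1 g ⇒ c g
  A0 ⇒ c A2 ⇒ c g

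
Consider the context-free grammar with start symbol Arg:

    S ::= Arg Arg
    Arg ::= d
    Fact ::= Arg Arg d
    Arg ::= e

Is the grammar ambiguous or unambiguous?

Unambiguous

(S, Fact are unreachable from Arg, so their rules don't affect L(Arg).) The reachable rules are right-linear with at most one rule per (nonterminal, next-terminal) pair. Each input token forces the next rule, so parsing is deterministic.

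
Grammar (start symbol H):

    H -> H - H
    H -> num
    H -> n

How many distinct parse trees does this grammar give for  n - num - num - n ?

Parse trees for n - num - num - n:
  [H [H n] - [H [H num] - [H [H num] - [H n]]]]
  [H [H n] - [H [H [H num] - [H num]] - [H n]]]
  [H [H [H n] - [H num]] - [H [H num] - [H n]]]
  [H [H [H n] - [H [H num] - [H num]]] - [H n]]
  [H [H [H [H n] - [H num]] - [H num]] - [H n]]

5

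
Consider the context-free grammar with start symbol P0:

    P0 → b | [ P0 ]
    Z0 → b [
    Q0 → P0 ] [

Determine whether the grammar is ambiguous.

(Z0, Q0 are unreachable from P0, so their rules don't affect L(P0).) Each string is a nest of matched brackets around a single atom. An opening bracket forces the recursive rule; an atom forces the base rule.

Unambiguous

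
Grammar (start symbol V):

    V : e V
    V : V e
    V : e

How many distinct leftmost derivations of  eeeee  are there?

16

Parse trees for eeeee (showing first 6 of 16):
  [V e [V e [V e [V e [V e]]]]]
  [V e [V e [V e [V [V e] e]]]]
  [V e [V e [V [V e [V e]] e]]]
  [V e [V e [V [V [V e] e] e]]]
  [V e [V [V e [V e [V e]]] e]]
  [V e [V [V e [V [V e] e]] e]]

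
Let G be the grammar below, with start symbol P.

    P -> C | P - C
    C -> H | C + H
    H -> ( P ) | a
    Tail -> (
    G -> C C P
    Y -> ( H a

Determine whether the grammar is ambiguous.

Unambiguous

(Tail, G, Y are unreachable from P, so their rules don't affect L(P).) The grammar is stratified — P handles '-' (left-recursive), C handles '+', H atoms. Each operator has a fixed associativity and precedence level, so every string has one parse.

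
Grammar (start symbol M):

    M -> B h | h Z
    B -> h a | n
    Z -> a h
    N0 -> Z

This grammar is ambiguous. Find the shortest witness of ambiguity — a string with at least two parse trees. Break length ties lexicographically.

h a h

length 2: no string has ≥2 trees
length 3: h a h has 2 parse trees

Two derivations of h a h:
  M ⇒ B h ⇒ h a h
  M ⇒ h Z ⇒ h a h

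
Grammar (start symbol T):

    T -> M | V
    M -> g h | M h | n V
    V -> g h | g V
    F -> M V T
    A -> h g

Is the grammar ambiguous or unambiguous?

Ambiguous

Witness: g h

Derivation 1: T ⇒ M ⇒ g h
Derivation 2: T ⇒ V ⇒ g h

Two distinct leftmost derivations for the same string.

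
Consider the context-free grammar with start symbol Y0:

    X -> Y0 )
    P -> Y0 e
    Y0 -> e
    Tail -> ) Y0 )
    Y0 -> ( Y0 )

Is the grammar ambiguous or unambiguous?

(P, Tail, X are unreachable from Y0, so their rules don't affect L(Y0).) Each string is a nest of matched brackets around a single atom. An opening bracket forces the recursive rule; an atom forces the base rule.

Unambiguous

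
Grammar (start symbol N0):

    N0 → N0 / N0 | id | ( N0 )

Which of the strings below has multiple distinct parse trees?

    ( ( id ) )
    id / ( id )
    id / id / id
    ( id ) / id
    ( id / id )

id / id / id

( ( id ) ): 1 tree
id / ( id ): 1 tree
id / id / id: 2 trees
( id ) / id: 1 tree
( id / id ): 1 tree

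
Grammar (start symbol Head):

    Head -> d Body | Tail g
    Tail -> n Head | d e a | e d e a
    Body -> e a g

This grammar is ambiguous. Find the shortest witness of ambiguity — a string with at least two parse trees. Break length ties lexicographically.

d e a g

length 4: d e a g has 2 parse trees

Two derivations of d e a g:
  Head ⇒ d Body ⇒ d e a g
  Head ⇒ Tail g ⇒ d e a g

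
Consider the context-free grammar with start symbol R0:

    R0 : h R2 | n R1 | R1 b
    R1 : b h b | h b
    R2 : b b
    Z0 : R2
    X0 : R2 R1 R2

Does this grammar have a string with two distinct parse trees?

Witness: h b b

Derivation 1: R0 ⇒ h R2 ⇒ h b b
Derivation 2: R0 ⇒ R1 b ⇒ h b b

Two distinct leftmost derivations for the same string.

Ambiguous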